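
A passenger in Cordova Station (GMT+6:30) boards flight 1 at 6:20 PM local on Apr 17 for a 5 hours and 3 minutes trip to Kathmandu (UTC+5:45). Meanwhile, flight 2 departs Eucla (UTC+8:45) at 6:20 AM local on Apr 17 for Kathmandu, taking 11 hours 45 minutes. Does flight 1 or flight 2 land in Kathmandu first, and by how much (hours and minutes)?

the second, by 7 hours 33 minutes

Flight 1 in UTC: 6:20 PM − 6:30 = 11:50 AM on Apr 17.
+5 hours 3 minutes → arrive 4:53 PM UTC on Apr 17.
Flight 2 in UTC: 6:20 AM − 8:45 = 9:35 PM on Apr 16.
+11 hours and 45 minutes → arrive 9:20 AM UTC on Apr 17.
Flight 2 lands earlier by 7 hours 33 minutes.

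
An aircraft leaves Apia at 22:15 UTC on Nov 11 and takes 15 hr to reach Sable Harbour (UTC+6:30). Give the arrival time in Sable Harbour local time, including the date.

Departure is given in UTC: 22:15 on Nov 11.
Add 15 hours → 13:15 UTC (Nov 12).
Sable Harbour is UTC+6:30: 13:15 + 6:30 = 19:45 on Nov 12.

19:45 on November 12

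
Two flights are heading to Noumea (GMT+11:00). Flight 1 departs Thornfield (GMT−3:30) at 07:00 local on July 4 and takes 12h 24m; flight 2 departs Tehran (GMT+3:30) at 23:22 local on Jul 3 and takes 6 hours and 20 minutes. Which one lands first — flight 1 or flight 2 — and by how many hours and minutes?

the second, by 20 hours 42 minutes

Flight 1 in UTC: 07:00 + 3:30 = 10:30 on Jul 4.
+12 hours 24 minutes → arrive 22:54 UTC on Jul 4.
Flight 2 in UTC: 23:22 − 3:30 = 19:52 on Jul 3.
+6 hours and 20 minutes → arrive 02:12 UTC on Jul 4.
Flight 2 lands earlier by 20 hours 42 minutes.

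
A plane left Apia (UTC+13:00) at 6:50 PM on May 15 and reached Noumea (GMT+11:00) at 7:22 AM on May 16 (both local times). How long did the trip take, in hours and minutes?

14 hours 32 minutes

Noumea is 2:00 behind Apia.
Clock-face elapsed time (ignoring zones) is 12 hours 32 minutes.
Actual elapsed = 12 hours 32 minutes + 2:00 = 14 hours 32 minutes.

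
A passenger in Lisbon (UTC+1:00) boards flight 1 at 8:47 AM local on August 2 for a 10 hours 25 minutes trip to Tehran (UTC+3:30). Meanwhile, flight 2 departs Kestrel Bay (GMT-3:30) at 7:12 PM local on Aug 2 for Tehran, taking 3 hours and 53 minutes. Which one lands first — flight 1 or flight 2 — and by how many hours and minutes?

Flight 1 in UTC: 8:47 AM − 1:00 = 7:47 AM on Aug 2.
+10 hours and 25 minutes → arrive 6:12 PM UTC on Aug 2.
Flight 2 in UTC: 7:12 PM + 3:30 = 10:42 PM on Aug 2.
+3 hours and 53 minutes → arrive 2:35 AM UTC on Aug 3.
Flight 1 lands earlier by 8 hours 23 minutes.

the first, by 8 hours 23 minutes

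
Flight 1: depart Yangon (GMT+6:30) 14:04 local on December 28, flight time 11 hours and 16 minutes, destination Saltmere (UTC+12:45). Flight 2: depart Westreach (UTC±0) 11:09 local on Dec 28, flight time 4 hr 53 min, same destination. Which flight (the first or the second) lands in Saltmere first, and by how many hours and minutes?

Flight 1 in UTC: 14:04 − 6:30 = 07:34 on Dec 28.
+11 hours 16 minutes → arrive 18:50 UTC on Dec 28.
Flight 2 departs at 11:09 UTC (Dec 28).
+4 hours and 53 minutes → arrive 16:02 UTC on Dec 28.
Flight 2 lands earlier by 2 hours 48 minutes.

the second, by 2 hours 48 minutes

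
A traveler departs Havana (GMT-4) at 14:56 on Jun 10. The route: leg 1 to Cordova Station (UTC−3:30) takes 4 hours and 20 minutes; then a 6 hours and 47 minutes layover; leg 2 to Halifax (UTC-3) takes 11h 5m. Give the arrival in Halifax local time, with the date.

Convert departure to UTC: 14:56 + 4:00 = 18:56 UTC on Jun 10.
Add 4 hours 20 minutes leg 1 → 23:16 UTC.
Add 6 hours 47 minutes layover in Cordova Station → 06:03 UTC (Jun 11).
Add 11 hours 5 minutes leg 2 → 17:08 UTC.
Halifax is UTC−3:00, so local arrival = 17:08 − 3:00 = 14:08 on Jun 11.

14:08 on Jun 11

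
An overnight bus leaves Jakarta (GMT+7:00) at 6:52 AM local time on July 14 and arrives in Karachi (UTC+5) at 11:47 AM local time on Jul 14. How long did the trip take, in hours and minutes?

Departure in UTC: 6:52 AM − 7:00 = 11:52 PM on Jul 13.
Arrival in UTC: 11:47 AM − 5:00 = 6:47 AM on Jul 14.
Elapsed = 6:47 AM − 11:52 PM (+1 day) = 6 hours 55 minutes.

6 hours 55 minutes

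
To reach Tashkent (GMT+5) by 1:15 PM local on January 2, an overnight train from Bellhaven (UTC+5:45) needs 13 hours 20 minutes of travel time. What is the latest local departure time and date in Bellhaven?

12:40 AM on January 2

Target arrival in UTC: 1:15 PM − 5:00 = 8:15 AM on Jan 2.
Subtract 13 hours and 20 minutes → departure 6:55 PM UTC on Jan 1.
Bellhaven is UTC+5:45: 6:55 PM + 5:45 = 12:40 AM on Jan 2.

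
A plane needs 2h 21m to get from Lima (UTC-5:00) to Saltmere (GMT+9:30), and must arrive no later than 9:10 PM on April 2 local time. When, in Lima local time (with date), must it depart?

4:19 AM on April 2

Target arrival in UTC: 9:10 PM − 9:30 = 11:40 AM on Apr 2.
Subtract 2 hours 21 minutes → departure 9:19 AM UTC on Apr 2.
Lima is UTC−5:00: 9:19 AM − 5:00 = 4:19 AM on Apr 2.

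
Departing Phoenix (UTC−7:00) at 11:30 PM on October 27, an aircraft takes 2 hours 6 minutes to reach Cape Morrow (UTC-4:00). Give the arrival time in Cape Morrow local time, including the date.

4:36 AM on October 28

Cape Morrow is 3:00 ahead of Phoenix.
After 2 hours 6 minutes it is 1:36 AM (Oct 28) in Phoenix.
Shift by the zone difference: 1:36 AM + 3:00 = 4:36 AM on Oct 28 in Cape Morrow.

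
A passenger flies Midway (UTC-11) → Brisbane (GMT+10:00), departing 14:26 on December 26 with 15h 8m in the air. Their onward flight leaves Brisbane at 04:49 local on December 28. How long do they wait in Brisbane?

Convert departure to UTC: 14:26 + 11:00 = 01:26 UTC on Dec 27.
Add 15 hours 8 minutes flight time → 16:34 UTC.
Brisbane is UTC+10:00, so local arrival = 16:34 + 10:00 = 02:34 on Dec 28.
Layover = 04:49 − 02:34 = 2 hours 15 minutes.

2 hours 15 minutes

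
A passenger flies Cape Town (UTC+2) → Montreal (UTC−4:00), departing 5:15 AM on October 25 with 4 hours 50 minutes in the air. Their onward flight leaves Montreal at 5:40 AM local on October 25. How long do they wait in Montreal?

1 hour 35 minutes

Convert departure to UTC: 5:15 AM − 2:00 = 3:15 AM UTC on Oct 25.
Add 4 hours 50 minutes flight time → 8:05 AM UTC.
Montreal is UTC−4:00, so local arrival = 8:05 AM − 4:00 = 4:05 AM on Oct 25.
Layover = 5:40 AM − 4:05 AM = 1 hour 35 minutes.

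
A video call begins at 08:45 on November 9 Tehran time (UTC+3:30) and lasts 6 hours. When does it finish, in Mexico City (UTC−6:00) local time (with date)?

Mexico City is 9:30 behind Tehran.
After 6 hours it is 14:45 in Tehran.
Shift by the zone difference: 14:45 − 9:30 = 05:15 on Nov 9 in Mexico City.

05:15 on Nov 9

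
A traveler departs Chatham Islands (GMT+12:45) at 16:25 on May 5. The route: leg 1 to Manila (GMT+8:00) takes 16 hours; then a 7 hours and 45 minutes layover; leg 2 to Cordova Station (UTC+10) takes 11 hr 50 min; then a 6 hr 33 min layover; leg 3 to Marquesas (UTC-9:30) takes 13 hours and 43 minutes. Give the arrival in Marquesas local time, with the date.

Convert departure to UTC: 16:25 − 12:45 = 03:40 UTC on May 5.
Add 16 hours leg 1 → 19:40 UTC.
Add 7 hours and 45 minutes layover in Manila → 03:25 UTC (May 6).
Add 11 hours and 50 minutes leg 2 → 15:15 UTC.
Add 6 hours and 33 minutes layover in Cordova Station → 21:48 UTC.
Add 13 hours 43 minutes leg 3 → 11:31 UTC (May 7).
Marquesas is UTC−9:30, so local arrival = 11:31 − 9:30 = 02:01 on May 7.

02:01 on May 7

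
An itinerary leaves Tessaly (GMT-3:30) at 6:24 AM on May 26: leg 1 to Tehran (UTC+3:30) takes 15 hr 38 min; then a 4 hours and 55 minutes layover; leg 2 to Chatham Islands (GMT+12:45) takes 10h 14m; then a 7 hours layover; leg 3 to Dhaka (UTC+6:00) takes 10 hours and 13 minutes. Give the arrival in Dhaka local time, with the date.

3:54 PM on May 28

Convert departure to UTC: 6:24 AM + 3:30 = 9:54 AM UTC on May 26.
Add 15 hours and 38 minutes leg 1 → 1:32 AM UTC (May 27).
Add 4 hours and 55 minutes layover in Tehran → 6:27 AM UTC.
Add 10 hours and 14 minutes leg 2 → 4:41 PM UTC.
Add 7 hours layover in Chatham Islands → 11:41 PM UTC.
Add 10 hours 13 minutes leg 3 → 9:54 AM UTC (May 28).
Dhaka is UTC+6:00, so local arrival = 9:54 AM + 6:00 = 3:54 PM on May 28.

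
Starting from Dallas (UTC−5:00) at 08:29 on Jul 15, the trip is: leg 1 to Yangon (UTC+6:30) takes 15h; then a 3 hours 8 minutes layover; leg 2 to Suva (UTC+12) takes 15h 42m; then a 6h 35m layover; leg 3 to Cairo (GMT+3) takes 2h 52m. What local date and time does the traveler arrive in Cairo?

11:46 on Jul 17

Convert departure to UTC: 08:29 + 5:00 = 13:29 UTC on Jul 15.
Add 15 hours leg 1 → 04:29 UTC (Jul 16).
Add 3 hours 8 minutes layover in Yangon → 07:37 UTC.
Add 15 hours and 42 minutes leg 2 → 23:19 UTC.
Add 6 hours and 35 minutes layover in Suva → 05:54 UTC (Jul 17).
Add 2 hours 52 minutes leg 3 → 08:46 UTC.
Cairo is UTC+3:00, so local arrival = 08:46 + 3:00 = 11:46 on Jul 17.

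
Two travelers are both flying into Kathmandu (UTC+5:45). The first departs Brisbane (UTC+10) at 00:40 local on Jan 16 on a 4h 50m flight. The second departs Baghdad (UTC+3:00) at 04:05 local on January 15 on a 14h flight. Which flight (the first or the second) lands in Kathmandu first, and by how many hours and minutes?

the second, by 4 hours 25 minutes

Flight 1 in UTC: 00:40 − 10:00 = 14:40 on Jan 15.
+4 hours 50 minutes → arrive 19:30 UTC on Jan 15.
Flight 2 in UTC: 04:05 − 3:00 = 01:05 on Jan 15.
+14 hours → arrive 15:05 UTC on Jan 15.
Flight 2 lands earlier by 4 hours 25 minutes.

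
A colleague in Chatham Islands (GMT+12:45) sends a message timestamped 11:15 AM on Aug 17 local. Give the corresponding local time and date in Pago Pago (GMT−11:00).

In UTC: 11:15 AM − 12:45 = 10:30 PM on Aug 16.
Pago Pago is UTC−11:00: 10:30 PM − 11:00 = 11:30 AM on Aug 16.

11:30 AM on Aug 16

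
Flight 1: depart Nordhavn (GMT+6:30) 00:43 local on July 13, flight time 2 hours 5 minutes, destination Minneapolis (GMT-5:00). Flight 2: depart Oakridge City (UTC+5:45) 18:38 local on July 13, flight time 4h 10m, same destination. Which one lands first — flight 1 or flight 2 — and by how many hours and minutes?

Flight 1 in UTC: 00:43 − 6:30 = 18:13 on Jul 12.
+2 hours 5 minutes → arrive 20:18 UTC on Jul 12.
Flight 2 in UTC: 18:38 − 5:45 = 12:53 on Jul 13.
+4 hours and 10 minutes → arrive 17:03 UTC on Jul 13.
Flight 1 lands earlier by 20 hours 45 minutes.

the first, by 20 hours 45 minutes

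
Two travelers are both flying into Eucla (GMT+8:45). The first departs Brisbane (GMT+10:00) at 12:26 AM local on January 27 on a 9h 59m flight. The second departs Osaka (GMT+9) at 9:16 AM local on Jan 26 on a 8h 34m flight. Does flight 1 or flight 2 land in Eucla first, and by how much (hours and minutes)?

Flight 1 in UTC: 12:26 AM − 10:00 = 2:26 PM on Jan 26.
+9 hours 59 minutes → arrive 12:25 AM UTC on Jan 27.
Flight 2 in UTC: 9:16 AM − 9:00 = 12:16 AM on Jan 26.
+8 hours and 34 minutes → arrive 8:50 AM UTC on Jan 26.
Flight 2 lands earlier by 15 hours 35 minutes.

the second, by 15 hours 35 minutes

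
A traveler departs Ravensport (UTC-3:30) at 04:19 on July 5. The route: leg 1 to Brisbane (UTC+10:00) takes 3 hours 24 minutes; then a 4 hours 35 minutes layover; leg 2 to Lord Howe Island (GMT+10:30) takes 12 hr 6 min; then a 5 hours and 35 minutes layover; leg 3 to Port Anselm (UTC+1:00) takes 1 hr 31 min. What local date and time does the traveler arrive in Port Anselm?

12:00 on July 6

Convert departure to UTC: 04:19 + 3:30 = 07:49 UTC on Jul 5.
Add 3 hours and 24 minutes leg 1 → 11:13 UTC.
Add 4 hours 35 minutes layover in Brisbane → 15:48 UTC.
Add 12 hours and 6 minutes leg 2 → 03:54 UTC (Jul 6).
Add 5 hours and 35 minutes layover in Lord Howe Island → 09:29 UTC.
Add 1 hour 31 minutes leg 3 → 11:00 UTC.
Port Anselm is UTC+1:00, so local arrival = 11:00 + 1:00 = 12:00 on Jul 6.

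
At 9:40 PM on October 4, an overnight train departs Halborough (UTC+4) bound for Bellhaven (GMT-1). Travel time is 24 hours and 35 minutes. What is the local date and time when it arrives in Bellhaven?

Bellhaven is 5:00 behind Halborough.
After 24 hours 35 minutes it is 10:15 PM (Oct 5) in Halborough.
Shift by the zone difference: 10:15 PM − 5:00 = 5:15 PM on Oct 5 in Bellhaven.

5:15 PM on October 5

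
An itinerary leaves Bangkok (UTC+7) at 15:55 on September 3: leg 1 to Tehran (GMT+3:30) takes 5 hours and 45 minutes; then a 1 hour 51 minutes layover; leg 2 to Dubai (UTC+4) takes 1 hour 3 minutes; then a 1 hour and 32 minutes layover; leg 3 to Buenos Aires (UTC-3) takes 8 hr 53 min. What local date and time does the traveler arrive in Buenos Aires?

00:59 on September 4

Convert departure to UTC: 15:55 − 7:00 = 08:55 UTC on Sep 3.
Add 5 hours 45 minutes leg 1 → 14:40 UTC.
Add 1 hour 51 minutes layover in Tehran → 16:31 UTC.
Add 1 hour 3 minutes leg 2 → 17:34 UTC.
Add 1 hour 32 minutes layover in Dubai → 19:06 UTC.
Add 8 hours 53 minutes leg 3 → 03:59 UTC (Sep 4).
Buenos Aires is UTC−3:00, so local arrival = 03:59 − 3:00 = 00:59 on Sep 4.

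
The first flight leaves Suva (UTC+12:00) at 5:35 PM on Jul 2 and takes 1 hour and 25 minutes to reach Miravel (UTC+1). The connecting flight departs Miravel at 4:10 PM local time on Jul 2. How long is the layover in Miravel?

8 hours 10 minutes

Convert departure to UTC: 5:35 PM − 12:00 = 5:35 AM UTC on Jul 2.
Add 1 hour and 25 minutes flight time → 7:00 AM UTC.
Miravel is UTC+1:00, so local arrival = 7:00 AM + 1:00 = 8:00 AM on Jul 2.
Layover = 4:10 PM − 8:00 AM = 8 hours 10 minutes.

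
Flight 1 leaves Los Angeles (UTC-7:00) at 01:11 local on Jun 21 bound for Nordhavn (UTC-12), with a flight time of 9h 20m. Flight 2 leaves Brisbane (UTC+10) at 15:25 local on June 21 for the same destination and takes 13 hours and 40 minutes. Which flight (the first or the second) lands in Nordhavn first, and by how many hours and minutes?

the first, by 1 hour 34 minutes

Flight 1 in UTC: 01:11 + 7:00 = 08:11 on Jun 21.
+9 hours 20 minutes → arrive 17:31 UTC on Jun 21.
Flight 2 in UTC: 15:25 − 10:00 = 05:25 on Jun 21.
+13 hours 40 minutes → arrive 19:05 UTC on Jun 21.
Flight 1 lands earlier by 1 hour 34 minutes.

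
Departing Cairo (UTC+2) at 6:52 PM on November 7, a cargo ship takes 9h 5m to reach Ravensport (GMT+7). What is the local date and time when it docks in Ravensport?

8:57 AM on November 8

Ravensport is 5:00 ahead of Cairo.
After 9 hours and 5 minutes it is 3:57 AM (Nov 8) in Cairo.
Shift by the zone difference: 3:57 AM + 5:00 = 8:57 AM on Nov 8 in Ravensport.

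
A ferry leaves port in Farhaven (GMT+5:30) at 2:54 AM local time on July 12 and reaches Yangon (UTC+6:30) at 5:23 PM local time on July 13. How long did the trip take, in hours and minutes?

37 hours 29 minutes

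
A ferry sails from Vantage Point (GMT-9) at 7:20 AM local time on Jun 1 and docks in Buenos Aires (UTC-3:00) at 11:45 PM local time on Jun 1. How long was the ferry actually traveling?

Departure in UTC: 7:20 AM + 9:00 = 4:20 PM on Jun 1.
Arrival in UTC: 11:45 PM + 3:00 = 2:45 AM on Jun 2.
Elapsed = 2:45 AM − 4:20 PM (+1 day) = 10 hours 25 minutes.

10 hours 25 minutes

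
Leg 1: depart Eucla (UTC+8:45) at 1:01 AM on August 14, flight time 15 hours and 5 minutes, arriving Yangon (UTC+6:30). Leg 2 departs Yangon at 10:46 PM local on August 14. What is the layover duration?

Convert departure to UTC: 1:01 AM − 8:45 = 4:16 PM UTC on Aug 13.
Add 15 hours and 5 minutes flight time → 7:21 AM UTC (Aug 14).
Yangon is UTC+6:30, so local arrival = 7:21 AM + 6:30 = 1:51 PM on Aug 14.
Layover = 10:46 PM − 1:51 PM = 8 hours 55 minutes.

8 hours 55 minutes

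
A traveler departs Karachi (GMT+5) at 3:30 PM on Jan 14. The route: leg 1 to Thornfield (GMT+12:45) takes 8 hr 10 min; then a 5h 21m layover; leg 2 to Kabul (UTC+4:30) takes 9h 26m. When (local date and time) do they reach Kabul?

Convert departure to UTC: 3:30 PM − 5:00 = 10:30 AM UTC on Jan 14.
Add 8 hours 10 minutes leg 1 → 6:40 PM UTC.
Add 5 hours and 21 minutes layover in Thornfield → 12:01 AM UTC (Jan 15).
Add 9 hours and 26 minutes leg 2 → 9:27 AM UTC.
Kabul is UTC+4:30, so local arrival = 9:27 AM + 4:30 = 1:57 PM on Jan 15.

1:57 PM on Jan 15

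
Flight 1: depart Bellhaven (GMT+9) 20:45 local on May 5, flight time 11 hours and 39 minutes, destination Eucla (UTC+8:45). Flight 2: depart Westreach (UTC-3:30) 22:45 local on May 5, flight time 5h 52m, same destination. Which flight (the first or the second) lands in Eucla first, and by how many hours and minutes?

Flight 1 in UTC: 20:45 − 9:00 = 11:45 on May 5.
+11 hours 39 minutes → arrive 23:24 UTC on May 5.
Flight 2 in UTC: 22:45 + 3:30 = 02:15 on May 6.
+5 hours 52 minutes → arrive 08:07 UTC on May 6.
Flight 1 lands earlier by 8 hours 43 minutes.

the first, by 8 hours 43 minutes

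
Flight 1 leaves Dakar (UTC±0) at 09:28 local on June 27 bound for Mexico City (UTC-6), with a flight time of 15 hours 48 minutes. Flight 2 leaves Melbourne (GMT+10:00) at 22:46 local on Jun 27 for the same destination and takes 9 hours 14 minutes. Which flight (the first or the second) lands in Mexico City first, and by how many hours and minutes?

the second, by 3 hours 16 minutes

Flight 1 departs at 09:28 UTC (Jun 27).
+15 hours and 48 minutes → arrive 01:16 UTC on Jun 28.
Flight 2 in UTC: 22:46 − 10:00 = 12:46 on Jun 27.
+9 hours and 14 minutes → arrive 22:00 UTC on Jun 27.
Flight 2 lands earlier by 3 hours 16 minutes.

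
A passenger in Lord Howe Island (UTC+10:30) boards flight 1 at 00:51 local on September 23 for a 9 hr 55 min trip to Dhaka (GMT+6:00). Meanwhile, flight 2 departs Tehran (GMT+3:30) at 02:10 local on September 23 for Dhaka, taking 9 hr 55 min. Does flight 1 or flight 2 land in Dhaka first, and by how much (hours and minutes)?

Flight 1 in UTC: 00:51 − 10:30 = 14:21 on Sep 22.
+9 hours and 55 minutes → arrive 00:16 UTC on Sep 23.
Flight 2 in UTC: 02:10 − 3:30 = 22:40 on Sep 22.
+9 hours 55 minutes → arrive 08:35 UTC on Sep 23.
Flight 1 lands earlier by 8 hours 19 minutes.

the first, by 8 hours 19 minutes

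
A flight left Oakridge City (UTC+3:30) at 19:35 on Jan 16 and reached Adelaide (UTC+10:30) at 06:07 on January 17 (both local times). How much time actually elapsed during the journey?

Adelaide is 7:00 ahead of Oakridge City.
Clock-face elapsed time (ignoring zones) is 10 hours 32 minutes.
Actual elapsed = 10 hours 32 minutes − 7:00 = 3 hours 32 minutes.

3 hours 32 minutes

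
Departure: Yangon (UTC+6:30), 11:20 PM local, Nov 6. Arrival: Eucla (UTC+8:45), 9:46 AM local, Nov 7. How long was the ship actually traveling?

Departure in UTC: 11:20 PM − 6:30 = 4:50 PM on Nov 6.
Arrival in UTC: 9:46 AM − 8:45 = 1:01 AM on Nov 7.
Elapsed = 1:01 AM − 4:50 PM (+1 day) = 8 hours 11 minutes.

8 hours 11 minutes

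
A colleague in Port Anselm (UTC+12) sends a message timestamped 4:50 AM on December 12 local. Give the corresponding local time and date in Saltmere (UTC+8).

In UTC: 4:50 AM − 12:00 = 4:50 PM on Dec 11.
Saltmere is UTC+8:00: 4:50 PM + 8:00 = 12:50 AM on Dec 12.

12:50 AM on December 12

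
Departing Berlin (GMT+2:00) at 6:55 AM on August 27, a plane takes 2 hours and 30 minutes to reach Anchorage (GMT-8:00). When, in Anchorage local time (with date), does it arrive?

Convert departure to UTC: 6:55 AM − 2:00 = 4:55 AM UTC on Aug 27.
Add 2 hours 30 minutes travel time → 7:25 AM UTC.
Anchorage is UTC−8:00, so local arrival = 7:25 AM − 8:00 = 11:25 PM on Aug 26.

11:25 PM on August 26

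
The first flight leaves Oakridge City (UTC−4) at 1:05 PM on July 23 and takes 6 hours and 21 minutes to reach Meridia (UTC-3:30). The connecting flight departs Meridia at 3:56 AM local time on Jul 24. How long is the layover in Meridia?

Convert departure to UTC: 1:05 PM + 4:00 = 5:05 PM UTC on Jul 23.
Add 6 hours and 21 minutes flight time → 11:26 PM UTC.
Meridia is UTC−3:30, so local arrival = 11:26 PM − 3:30 = 7:56 PM on Jul 23.
Layover = 3:56 AM − 7:56 PM (+1 day) = 8 hours.

8 hours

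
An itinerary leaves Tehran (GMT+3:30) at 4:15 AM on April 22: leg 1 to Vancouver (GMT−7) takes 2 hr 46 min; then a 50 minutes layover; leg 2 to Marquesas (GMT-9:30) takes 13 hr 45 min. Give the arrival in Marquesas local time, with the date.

8:36 AM on April 22

Convert departure to UTC: 4:15 AM − 3:30 = 12:45 AM UTC on Apr 22.
Add 2 hours 46 minutes leg 1 → 3:31 AM UTC.
Add 50 minutes layover in Vancouver → 4:21 AM UTC.
Add 13 hours 45 minutes leg 2 → 6:06 PM UTC.
Marquesas is UTC−9:30, so local arrival = 6:06 PM − 9:30 = 8:36 AM on Apr 22.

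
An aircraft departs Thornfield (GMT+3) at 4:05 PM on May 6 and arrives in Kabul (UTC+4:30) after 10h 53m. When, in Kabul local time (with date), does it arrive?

4:28 AM on May 7

Kabul is 1:30 ahead of Thornfield.
After 10 hours 53 minutes it is 2:58 AM (May 7) in Thornfield.
Shift by the zone difference: 2:58 AM + 1:30 = 4:28 AM on May 7 in Kabul.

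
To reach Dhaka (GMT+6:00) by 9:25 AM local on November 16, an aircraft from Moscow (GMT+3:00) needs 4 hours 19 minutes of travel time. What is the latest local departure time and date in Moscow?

Target arrival in UTC: 9:25 AM − 6:00 = 3:25 AM on Nov 16.
Subtract 4 hours 19 minutes → departure 11:06 PM UTC on Nov 15.
Moscow is UTC+3:00: 11:06 PM + 3:00 = 2:06 AM on Nov 16.

2:06 AM on November 16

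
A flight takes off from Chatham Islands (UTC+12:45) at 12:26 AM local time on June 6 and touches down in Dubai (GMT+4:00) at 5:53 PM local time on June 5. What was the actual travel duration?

2 hours 12 minutes

Dubai is 8:45 behind Chatham Islands.
Clock-face elapsed time (ignoring zones) is −6 hours 33 minutes.
Actual elapsed = −6 hours 33 minutes + 8:45 = 2 hours 12 minutes.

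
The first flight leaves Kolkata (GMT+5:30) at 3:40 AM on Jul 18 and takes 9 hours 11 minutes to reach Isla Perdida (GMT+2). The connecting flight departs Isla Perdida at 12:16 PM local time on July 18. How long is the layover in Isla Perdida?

2 hours 55 minutes

Convert departure to UTC: 3:40 AM − 5:30 = 10:10 PM UTC on Jul 17.
Add 9 hours and 11 minutes flight time → 7:21 AM UTC (Jul 18).
Isla Perdida is UTC+2:00, so local arrival = 7:21 AM + 2:00 = 9:21 AM on Jul 18.
Layover = 12:16 PM − 9:21 AM = 2 hours 55 minutes.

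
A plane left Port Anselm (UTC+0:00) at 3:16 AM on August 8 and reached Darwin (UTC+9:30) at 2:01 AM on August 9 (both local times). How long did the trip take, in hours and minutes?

Departure is already UTC: 3:16 AM on Aug 8.
Arrival in UTC: 2:01 AM − 9:30 = 4:31 PM on Aug 8.
Elapsed = 4:31 PM − 3:16 AM = 13 hours 15 minutes.

13 hours 15 minutes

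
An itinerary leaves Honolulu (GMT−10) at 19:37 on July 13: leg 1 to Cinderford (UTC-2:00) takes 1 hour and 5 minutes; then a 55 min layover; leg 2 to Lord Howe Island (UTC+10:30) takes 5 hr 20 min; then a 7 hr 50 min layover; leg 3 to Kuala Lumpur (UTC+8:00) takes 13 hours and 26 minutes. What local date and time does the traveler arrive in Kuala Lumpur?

Convert departure to UTC: 19:37 + 10:00 = 05:37 UTC on Jul 14.
Add 1 hour 5 minutes leg 1 → 06:42 UTC.
Add 55 minutes layover in Cinderford → 07:37 UTC.
Add 5 hours and 20 minutes leg 2 → 12:57 UTC.
Add 7 hours 50 minutes layover in Lord Howe Island → 20:47 UTC.
Add 13 hours 26 minutes leg 3 → 10:13 UTC (Jul 15).
Kuala Lumpur is UTC+8:00, so local arrival = 10:13 + 8:00 = 18:13 on Jul 15.

18:13 on Jul 15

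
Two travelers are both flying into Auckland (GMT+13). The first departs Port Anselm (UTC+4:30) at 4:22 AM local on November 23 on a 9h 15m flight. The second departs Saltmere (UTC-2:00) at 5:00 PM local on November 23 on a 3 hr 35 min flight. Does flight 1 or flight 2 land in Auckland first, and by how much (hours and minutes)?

the first, by 13 hours 28 minutes

Flight 1 in UTC: 4:22 AM − 4:30 = 11:52 PM on Nov 22.
+9 hours and 15 minutes → arrive 9:07 AM UTC on Nov 23.
Flight 2 in UTC: 5:00 PM + 2:00 = 7:00 PM on Nov 23.
+3 hours 35 minutes → arrive 10:35 PM UTC on Nov 23.
Flight 1 lands earlier by 13 hours 28 minutes.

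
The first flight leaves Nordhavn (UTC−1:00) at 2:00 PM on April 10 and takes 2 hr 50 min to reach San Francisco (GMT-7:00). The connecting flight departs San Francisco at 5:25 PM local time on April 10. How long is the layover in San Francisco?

Convert departure to UTC: 2:00 PM + 1:00 = 3:00 PM UTC on Apr 10.
Add 2 hours and 50 minutes flight time → 5:50 PM UTC.
San Francisco is UTC−7:00, so local arrival = 5:50 PM − 7:00 = 10:50 AM on Apr 10.
Layover = 5:25 PM − 10:50 AM = 6 hours 35 minutes.

6 hours 35 minutes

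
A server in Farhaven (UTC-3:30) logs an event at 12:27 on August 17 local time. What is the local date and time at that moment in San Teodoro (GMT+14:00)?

05:57 on August 18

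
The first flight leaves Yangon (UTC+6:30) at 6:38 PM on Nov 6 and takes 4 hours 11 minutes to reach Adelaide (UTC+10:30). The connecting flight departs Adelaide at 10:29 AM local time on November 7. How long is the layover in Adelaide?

Convert departure to UTC: 6:38 PM − 6:30 = 12:08 PM UTC on Nov 6.
Add 4 hours 11 minutes flight time → 4:19 PM UTC.
Adelaide is UTC+10:30, so local arrival = 4:19 PM + 10:30 = 2:49 AM on Nov 7.
Layover = 10:29 AM − 2:49 AM = 7 hours 40 minutes.

7 hours 40 minutes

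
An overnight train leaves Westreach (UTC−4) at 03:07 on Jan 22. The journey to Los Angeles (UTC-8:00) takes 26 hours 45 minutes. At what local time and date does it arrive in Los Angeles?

01:52 on January 23

Convert departure to UTC: 03:07 + 4:00 = 07:07 UTC on Jan 22.
Add 26 hours 45 minutes travel time → 09:52 UTC (Jan 23).
Los Angeles is UTC−8:00, so local arrival = 09:52 − 8:00 = 01:52 on Jan 23.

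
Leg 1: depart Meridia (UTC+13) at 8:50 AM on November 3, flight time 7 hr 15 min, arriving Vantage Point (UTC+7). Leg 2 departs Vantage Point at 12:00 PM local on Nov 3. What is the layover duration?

1 hour 55 minutes

Convert departure to UTC: 8:50 AM − 13:00 = 7:50 PM UTC on Nov 2.
Add 7 hours 15 minutes flight time → 3:05 AM UTC (Nov 3).
Vantage Point is UTC+7:00, so local arrival = 3:05 AM + 7:00 = 10:05 AM on Nov 3.
Layover = 12:00 PM − 10:05 AM = 1 hour 55 minutes.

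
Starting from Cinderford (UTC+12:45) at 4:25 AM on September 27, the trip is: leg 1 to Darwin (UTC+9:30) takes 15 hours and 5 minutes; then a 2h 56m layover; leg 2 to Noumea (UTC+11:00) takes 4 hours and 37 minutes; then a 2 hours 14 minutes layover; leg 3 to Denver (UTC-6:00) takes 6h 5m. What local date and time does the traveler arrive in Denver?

Convert departure to UTC: 4:25 AM − 12:45 = 3:40 PM UTC on Sep 26.
Add 15 hours and 5 minutes leg 1 → 6:45 AM UTC (Sep 27).
Add 2 hours 56 minutes layover in Darwin → 9:41 AM UTC.
Add 4 hours and 37 minutes leg 2 → 2:18 PM UTC.
Add 2 hours and 14 minutes layover in Noumea → 4:32 PM UTC.
Add 6 hours 5 minutes leg 3 → 10:37 PM UTC.
Denver is UTC−6:00, so local arrival = 10:37 PM − 6:00 = 4:37 PM on Sep 27.

4:37 PM on September 27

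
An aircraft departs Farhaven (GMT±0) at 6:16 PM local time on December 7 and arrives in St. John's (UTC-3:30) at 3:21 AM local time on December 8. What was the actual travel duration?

12 hours 35 minutes

St. John's is 3:30 behind Farhaven.
Clock-face elapsed time (ignoring zones) is 9 hours 5 minutes.
Actual elapsed = 9 hours 5 minutes + 3:30 = 12 hours 35 minutes.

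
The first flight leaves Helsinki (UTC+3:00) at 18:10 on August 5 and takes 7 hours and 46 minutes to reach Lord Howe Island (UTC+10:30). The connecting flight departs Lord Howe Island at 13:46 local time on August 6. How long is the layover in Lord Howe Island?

Convert departure to UTC: 18:10 − 3:00 = 15:10 UTC on Aug 5.
Add 7 hours and 46 minutes flight time → 22:56 UTC.
Lord Howe Island is UTC+10:30, so local arrival = 22:56 + 10:30 = 09:26 on Aug 6.
Layover = 13:46 − 09:26 = 4 hours 20 minutes.

4 hours 20 minutes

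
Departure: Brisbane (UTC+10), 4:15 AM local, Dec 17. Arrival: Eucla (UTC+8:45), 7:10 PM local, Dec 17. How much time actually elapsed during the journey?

16 hours 10 minutes

Eucla is 1:15 behind Brisbane.
Clock-face elapsed time (ignoring zones) is 14 hours 55 minutes.
Actual elapsed = 14 hours 55 minutes + 1:15 = 16 hours 10 minutes.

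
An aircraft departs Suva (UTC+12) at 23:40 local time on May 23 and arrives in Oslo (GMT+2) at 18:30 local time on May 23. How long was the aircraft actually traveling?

4 hours 50 minutes

Oslo is 10:00 behind Suva.
Clock-face elapsed time (ignoring zones) is −5 hours 10 minutes.
Actual elapsed = −5 hours 10 minutes + 10:00 = 4 hours 50 minutes.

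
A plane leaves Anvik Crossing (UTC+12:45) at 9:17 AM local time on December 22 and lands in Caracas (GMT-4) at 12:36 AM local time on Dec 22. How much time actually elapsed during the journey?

8 hours 4 minutes

Departure in UTC: 9:17 AM − 12:45 = 8:32 PM on Dec 21.
Arrival in UTC: 12:36 AM + 4:00 = 4:36 AM on Dec 22.
Elapsed = 4:36 AM − 8:32 PM (+1 day) = 8 hours 4 minutes.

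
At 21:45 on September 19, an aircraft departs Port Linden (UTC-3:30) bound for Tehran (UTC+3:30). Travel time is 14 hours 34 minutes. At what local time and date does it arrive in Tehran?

Convert departure to UTC: 21:45 + 3:30 = 01:15 UTC on Sep 20.
Add 14 hours 34 minutes travel time → 15:49 UTC.
Tehran is UTC+3:30, so local arrival = 15:49 + 3:30 = 19:19 on Sep 20.

19:19 on September 20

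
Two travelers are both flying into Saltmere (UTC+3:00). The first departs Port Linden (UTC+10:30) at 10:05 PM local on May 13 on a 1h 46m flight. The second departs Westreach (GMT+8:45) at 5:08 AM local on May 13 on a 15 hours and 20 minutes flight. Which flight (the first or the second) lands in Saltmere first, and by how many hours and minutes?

Flight 1 in UTC: 10:05 PM − 10:30 = 11:35 AM on May 13.
+1 hour and 46 minutes → arrive 1:21 PM UTC on May 13.
Flight 2 in UTC: 5:08 AM − 8:45 = 8:23 PM on May 12.
+15 hours and 20 minutes → arrive 11:43 AM UTC on May 13.
Flight 2 lands earlier by 1 hour 38 minutes.

the second, by 1 hour 38 minutes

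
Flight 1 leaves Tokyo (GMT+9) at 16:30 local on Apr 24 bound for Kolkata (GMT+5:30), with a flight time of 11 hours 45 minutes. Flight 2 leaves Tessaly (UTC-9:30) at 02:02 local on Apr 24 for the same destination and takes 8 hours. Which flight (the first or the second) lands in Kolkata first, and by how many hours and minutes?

Flight 1 in UTC: 16:30 − 9:00 = 07:30 on Apr 24.
+11 hours 45 minutes → arrive 19:15 UTC on Apr 24.
Flight 2 in UTC: 02:02 + 9:30 = 11:32 on Apr 24.
+8 hours → arrive 19:32 UTC on Apr 24.
Flight 1 lands earlier by 17 minutes.

the first, by 17 minutes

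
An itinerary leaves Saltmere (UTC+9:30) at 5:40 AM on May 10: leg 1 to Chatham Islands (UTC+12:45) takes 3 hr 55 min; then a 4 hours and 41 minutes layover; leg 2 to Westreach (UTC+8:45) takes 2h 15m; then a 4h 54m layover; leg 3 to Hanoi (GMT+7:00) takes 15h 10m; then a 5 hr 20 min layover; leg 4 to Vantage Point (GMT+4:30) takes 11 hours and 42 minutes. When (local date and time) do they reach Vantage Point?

12:37 AM on May 12

Convert departure to UTC: 5:40 AM − 9:30 = 8:10 PM UTC on May 9.
Add 3 hours and 55 minutes leg 1 → 12:05 AM UTC (May 10).
Add 4 hours and 41 minutes layover in Chatham Islands → 4:46 AM UTC.
Add 2 hours 15 minutes leg 2 → 7:01 AM UTC.
Add 4 hours and 54 minutes layover in Westreach → 11:55 AM UTC.
Add 15 hours and 10 minutes leg 3 → 3:05 AM UTC (May 11).
Add 5 hours and 20 minutes layover in Hanoi → 8:25 AM UTC.
Add 11 hours and 42 minutes leg 4 → 8:07 PM UTC.
Vantage Point is UTC+4:30, so local arrival = 8:07 PM + 4:30 = 12:37 AM on May 12.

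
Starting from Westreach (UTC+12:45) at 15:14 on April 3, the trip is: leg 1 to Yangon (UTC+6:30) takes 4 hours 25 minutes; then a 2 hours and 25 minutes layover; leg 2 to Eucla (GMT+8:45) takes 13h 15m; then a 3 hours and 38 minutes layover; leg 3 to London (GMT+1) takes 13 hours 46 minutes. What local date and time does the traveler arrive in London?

Convert departure to UTC: 15:14 − 12:45 = 02:29 UTC on Apr 3.
Add 4 hours 25 minutes leg 1 → 06:54 UTC.
Add 2 hours 25 minutes layover in Yangon → 09:19 UTC.
Add 13 hours 15 minutes leg 2 → 22:34 UTC.
Add 3 hours 38 minutes layover in Eucla → 02:12 UTC (Apr 4).
Add 13 hours and 46 minutes leg 3 → 15:58 UTC.
London is UTC+1:00, so local arrival = 15:58 + 1:00 = 16:58 on Apr 4.

16:58 on Apr 4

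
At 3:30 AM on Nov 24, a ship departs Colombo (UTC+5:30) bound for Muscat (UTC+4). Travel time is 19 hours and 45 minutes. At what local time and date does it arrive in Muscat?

9:45 PM on November 24

Convert departure to UTC: 3:30 AM − 5:30 = 10:00 PM UTC on Nov 23.
Add 19 hours and 45 minutes travel time → 5:45 PM UTC (Nov 24).
Muscat is UTC+4:00, so local arrival = 5:45 PM + 4:00 = 9:45 PM on Nov 24.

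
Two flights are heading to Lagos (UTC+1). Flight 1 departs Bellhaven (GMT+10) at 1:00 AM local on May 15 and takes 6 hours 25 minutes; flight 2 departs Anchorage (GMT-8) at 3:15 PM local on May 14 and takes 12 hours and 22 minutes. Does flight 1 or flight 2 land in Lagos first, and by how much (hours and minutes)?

the first, by 14 hours 12 minutes

Flight 1 in UTC: 1:00 AM − 10:00 = 3:00 PM on May 14.
+6 hours 25 minutes → arrive 9:25 PM UTC on May 14.
Flight 2 in UTC: 3:15 PM + 8:00 = 11:15 PM on May 14.
+12 hours 22 minutes → arrive 11:37 AM UTC on May 15.
Flight 1 lands earlier by 14 hours 12 minutes.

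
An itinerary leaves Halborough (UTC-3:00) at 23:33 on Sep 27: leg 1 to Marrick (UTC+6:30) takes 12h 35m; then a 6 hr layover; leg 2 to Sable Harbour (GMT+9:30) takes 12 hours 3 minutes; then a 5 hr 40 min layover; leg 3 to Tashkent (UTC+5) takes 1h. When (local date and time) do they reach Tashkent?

Convert departure to UTC: 23:33 + 3:00 = 02:33 UTC on Sep 28.
Add 12 hours and 35 minutes leg 1 → 15:08 UTC.
Add 6 hours layover in Marrick → 21:08 UTC.
Add 12 hours and 3 minutes leg 2 → 09:11 UTC (Sep 29).
Add 5 hours 40 minutes layover in Sable Harbour → 14:51 UTC.
Add 1 hour leg 3 → 15:51 UTC.
Tashkent is UTC+5:00, so local arrival = 15:51 + 5:00 = 20:51 on Sep 29.

20:51 on Sep 29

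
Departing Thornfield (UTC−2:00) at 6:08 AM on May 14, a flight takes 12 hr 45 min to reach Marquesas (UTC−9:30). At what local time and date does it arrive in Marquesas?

Marquesas is 7:30 behind Thornfield.
After 12 hours and 45 minutes it is 6:53 PM in Thornfield.
Shift by the zone difference: 6:53 PM − 7:30 = 11:23 AM on May 14 in Marquesas.

11:23 AM on May 14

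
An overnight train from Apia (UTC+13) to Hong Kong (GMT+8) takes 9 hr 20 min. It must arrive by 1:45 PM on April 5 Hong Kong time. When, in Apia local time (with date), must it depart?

Target arrival in UTC: 1:45 PM − 8:00 = 5:45 AM on Apr 5.
Subtract 9 hours 20 minutes → departure 8:25 PM UTC on Apr 4.
Apia is UTC+13:00: 8:25 PM + 13:00 = 9:25 AM on Apr 5.

9:25 AM on April 5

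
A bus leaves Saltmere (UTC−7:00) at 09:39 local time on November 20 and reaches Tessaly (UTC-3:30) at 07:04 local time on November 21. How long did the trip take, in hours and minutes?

Tessaly is 3:30 ahead of Saltmere.
Clock-face elapsed time (ignoring zones) is 21 hours 25 minutes.
Actual elapsed = 21 hours 25 minutes − 3:30 = 17 hours 55 minutes.

17 hours 55 minutes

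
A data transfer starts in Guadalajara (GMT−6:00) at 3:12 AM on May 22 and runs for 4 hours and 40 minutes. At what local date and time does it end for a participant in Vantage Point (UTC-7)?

Vantage Point is 1:00 behind Guadalajara.
After 4 hours and 40 minutes it is 7:52 AM in Guadalajara.
Shift by the zone difference: 7:52 AM − 1:00 = 6:52 AM on May 22 in Vantage Point.

6:52 AM on May 22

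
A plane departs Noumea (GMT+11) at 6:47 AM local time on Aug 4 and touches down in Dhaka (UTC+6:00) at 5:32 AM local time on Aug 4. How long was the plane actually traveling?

3 hours 45 minutes

Dhaka is 5:00 behind Noumea.
Clock-face elapsed time (ignoring zones) is −1 hour 15 minutes.
Actual elapsed = −1 hour 15 minutes + 5:00 = 3 hours 45 minutes.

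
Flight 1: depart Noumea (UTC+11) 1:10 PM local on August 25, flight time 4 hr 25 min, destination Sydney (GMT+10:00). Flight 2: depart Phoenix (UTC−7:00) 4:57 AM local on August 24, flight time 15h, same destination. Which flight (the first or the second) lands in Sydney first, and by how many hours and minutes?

Flight 1 in UTC: 1:10 PM − 11:00 = 2:10 AM on Aug 25.
+4 hours and 25 minutes → arrive 6:35 AM UTC on Aug 25.
Flight 2 in UTC: 4:57 AM + 7:00 = 11:57 AM on Aug 24.
+15 hours → arrive 2:57 AM UTC on Aug 25.
Flight 2 lands earlier by 3 hours 38 minutes.

the second, by 3 hours 38 minutes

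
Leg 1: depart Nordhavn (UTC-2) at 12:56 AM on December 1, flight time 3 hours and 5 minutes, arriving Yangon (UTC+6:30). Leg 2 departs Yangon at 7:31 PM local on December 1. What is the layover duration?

7 hours

Convert departure to UTC: 12:56 AM + 2:00 = 2:56 AM UTC on Dec 1.
Add 3 hours 5 minutes flight time → 6:01 AM UTC.
Yangon is UTC+6:30, so local arrival = 6:01 AM + 6:30 = 12:31 PM on Dec 1.
Layover = 7:31 PM − 12:31 PM = 7 hours.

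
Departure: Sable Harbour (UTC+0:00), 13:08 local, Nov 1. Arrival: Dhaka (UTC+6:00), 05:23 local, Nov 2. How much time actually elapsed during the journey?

10 hours 15 minutes

Departure is already UTC: 13:08 on Nov 1.
Arrival in UTC: 05:23 − 6:00 = 23:23 on Nov 1.
Elapsed = 23:23 − 13:08 = 10 hours 15 minutes.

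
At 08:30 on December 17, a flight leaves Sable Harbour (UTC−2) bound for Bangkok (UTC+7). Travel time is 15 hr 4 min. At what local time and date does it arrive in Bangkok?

08:34 on December 18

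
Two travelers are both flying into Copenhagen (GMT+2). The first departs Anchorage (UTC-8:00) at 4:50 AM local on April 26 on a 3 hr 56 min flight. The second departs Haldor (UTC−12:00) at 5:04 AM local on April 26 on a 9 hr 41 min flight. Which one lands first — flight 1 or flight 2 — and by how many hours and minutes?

Flight 1 in UTC: 4:50 AM + 8:00 = 12:50 PM on Apr 26.
+3 hours 56 minutes → arrive 4:46 PM UTC on Apr 26.
Flight 2 in UTC: 5:04 AM + 12:00 = 5:04 PM on Apr 26.
+9 hours 41 minutes → arrive 2:45 AM UTC on Apr 27.
Flight 1 lands earlier by 9 hours 59 minutes.

the first, by 9 hours 59 minutes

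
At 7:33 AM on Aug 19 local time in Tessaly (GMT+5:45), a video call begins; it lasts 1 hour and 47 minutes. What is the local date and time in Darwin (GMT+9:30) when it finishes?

1:05 PM on August 19

Convert start to UTC: 7:33 AM − 5:45 = 1:48 AM UTC on Aug 19.
Add 1 hour 47 minutes duration → 3:35 AM UTC.
Darwin is UTC+9:30, so local end time = 3:35 AM + 9:30 = 1:05 PM on Aug 19.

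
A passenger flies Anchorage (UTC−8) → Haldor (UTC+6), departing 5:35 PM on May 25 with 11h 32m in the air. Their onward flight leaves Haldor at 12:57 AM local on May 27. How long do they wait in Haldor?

Convert departure to UTC: 5:35 PM + 8:00 = 1:35 AM UTC on May 26.
Add 11 hours 32 minutes flight time → 1:07 PM UTC.
Haldor is UTC+6:00, so local arrival = 1:07 PM + 6:00 = 7:07 PM on May 26.
Layover = 12:57 AM − 7:07 PM (+1 day) = 5 hours 50 minutes.

5 hours 50 minutes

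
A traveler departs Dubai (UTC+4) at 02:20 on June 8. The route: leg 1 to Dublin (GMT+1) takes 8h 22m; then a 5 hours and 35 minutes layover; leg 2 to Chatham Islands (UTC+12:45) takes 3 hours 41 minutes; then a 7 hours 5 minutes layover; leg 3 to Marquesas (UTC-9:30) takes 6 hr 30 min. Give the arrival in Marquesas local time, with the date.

20:03 on June 8

Convert departure to UTC: 02:20 − 4:00 = 22:20 UTC on Jun 7.
Add 8 hours 22 minutes leg 1 → 06:42 UTC (Jun 8).
Add 5 hours 35 minutes layover in Dublin → 12:17 UTC.
Add 3 hours and 41 minutes leg 2 → 15:58 UTC.
Add 7 hours and 5 minutes layover in Chatham Islands → 23:03 UTC.
Add 6 hours 30 minutes leg 3 → 05:33 UTC (Jun 9).
Marquesas is UTC−9:30, so local arrival = 05:33 − 9:30 = 20:03 on Jun 8.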